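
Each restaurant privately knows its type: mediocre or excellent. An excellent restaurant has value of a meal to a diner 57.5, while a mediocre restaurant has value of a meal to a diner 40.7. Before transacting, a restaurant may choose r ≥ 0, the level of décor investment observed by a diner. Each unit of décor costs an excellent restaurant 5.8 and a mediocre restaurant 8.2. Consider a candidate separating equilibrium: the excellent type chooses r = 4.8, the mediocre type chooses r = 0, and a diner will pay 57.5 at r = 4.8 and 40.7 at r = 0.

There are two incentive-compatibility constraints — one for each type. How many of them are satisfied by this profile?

Mediocre type: stay at 0 → 40.7; mimic → 57.5 − 8.2 × 4.8 = 18.14. IC holds (40.7 ≥ 18.14).
Excellent type: signal → 57.5 − 5.8 × 4.8 = 29.66; deviate to 0 → 40.7. IC fails (29.66 < 40.7).
1 of 2 constraints hold, so this profile is not an equilibrium.

1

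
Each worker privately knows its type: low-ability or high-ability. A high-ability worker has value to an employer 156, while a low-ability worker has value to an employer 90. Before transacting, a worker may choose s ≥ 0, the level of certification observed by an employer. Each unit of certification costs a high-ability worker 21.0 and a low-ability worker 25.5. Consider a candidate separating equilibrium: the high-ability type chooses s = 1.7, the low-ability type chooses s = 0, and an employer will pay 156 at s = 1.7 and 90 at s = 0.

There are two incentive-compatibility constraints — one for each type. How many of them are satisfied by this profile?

Low-ability type: stay at 0 → 90; mimic → 156 − 25.5 × 1.7 = 112.65. IC fails (90 < 112.65).
High-ability type: signal → 156 − 21.0 × 1.7 = 120.3; deviate to 0 → 90. IC holds (120.3 ≥ 90).
1 of 2 constraints hold, so this profile is not an equilibrium.

1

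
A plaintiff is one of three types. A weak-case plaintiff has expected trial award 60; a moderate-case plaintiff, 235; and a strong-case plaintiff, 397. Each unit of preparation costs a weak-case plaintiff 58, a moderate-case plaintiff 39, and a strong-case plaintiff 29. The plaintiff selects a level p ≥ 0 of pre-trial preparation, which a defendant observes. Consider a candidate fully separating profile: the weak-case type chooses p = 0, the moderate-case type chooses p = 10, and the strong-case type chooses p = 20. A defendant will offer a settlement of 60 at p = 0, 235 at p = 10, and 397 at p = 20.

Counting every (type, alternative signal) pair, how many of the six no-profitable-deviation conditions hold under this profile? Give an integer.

3

Moderate-case (own payoff 235 − 39×10 = -155): to p=0 gives 60 → profitable ✗; to p=20 gives 397 − 39×20 = -383 → no gain ✓.
Strong-case (own payoff 397 − 29×20 = -183): to p=0 gives 60 → profitable ✗; to p=10 gives 235 − 29×10 = -55 → profitable ✗.
Weak-case (own payoff 60): to p=10 gives 235 − 58×10 = -345 → no gain ✓; to p=20 gives 397 − 58×20 = -763 → no gain ✓.
3 of the 6 constraints hold; not an equilibrium.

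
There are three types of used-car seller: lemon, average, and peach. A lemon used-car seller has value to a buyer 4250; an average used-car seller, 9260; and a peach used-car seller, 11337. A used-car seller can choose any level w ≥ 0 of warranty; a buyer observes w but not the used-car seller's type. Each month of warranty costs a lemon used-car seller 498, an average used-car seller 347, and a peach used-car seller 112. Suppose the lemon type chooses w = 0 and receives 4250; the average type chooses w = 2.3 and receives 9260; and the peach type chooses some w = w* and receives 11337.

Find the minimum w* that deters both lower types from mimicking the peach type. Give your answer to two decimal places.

14.23

Lemon type (on-path payoff 4250) won't mimic when 4250 ≥ 11337 − 498·w*, i.e. w* ≥ 14.23.
Average type (on-path payoff 9260 − 347×2.3 = 8461.9) won't mimic when 8461.9 ≥ 11337 − 347·w*, i.e. w* ≥ 8.29.
Both must hold, so w* = max(14.23, 8.29) = 14.23. The lemon type's constraint binds.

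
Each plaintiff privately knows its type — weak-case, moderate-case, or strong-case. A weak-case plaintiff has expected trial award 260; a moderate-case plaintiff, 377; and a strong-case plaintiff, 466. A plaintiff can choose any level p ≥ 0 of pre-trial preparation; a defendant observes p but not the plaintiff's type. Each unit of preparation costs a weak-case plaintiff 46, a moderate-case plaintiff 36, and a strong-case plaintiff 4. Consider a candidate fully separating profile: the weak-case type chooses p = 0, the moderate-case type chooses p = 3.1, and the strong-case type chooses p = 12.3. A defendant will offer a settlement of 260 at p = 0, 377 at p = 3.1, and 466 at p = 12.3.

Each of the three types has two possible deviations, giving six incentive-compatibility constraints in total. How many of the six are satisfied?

6

Strong-case (own payoff 466 − 4×12.3 = 416.8): to p=0 gives 260 → no gain ✓; to p=3.1 gives 377 − 4×3.1 = 364.6 → no gain ✓.
Weak-case (own payoff 260): to p=3.1 gives 377 − 46×3.1 = 234.4 → no gain ✓; to p=12.3 gives 466 − 46×12.3 = -99.8 → no gain ✓.
Moderate-case (own payoff 377 − 36×3.1 = 265.4): to p=0 gives 260 → no gain ✓; to p=12.3 gives 466 − 36×12.3 = 23.2 → no gain ✓.
6 of the 6 constraints hold; this profile is a separating equilibrium.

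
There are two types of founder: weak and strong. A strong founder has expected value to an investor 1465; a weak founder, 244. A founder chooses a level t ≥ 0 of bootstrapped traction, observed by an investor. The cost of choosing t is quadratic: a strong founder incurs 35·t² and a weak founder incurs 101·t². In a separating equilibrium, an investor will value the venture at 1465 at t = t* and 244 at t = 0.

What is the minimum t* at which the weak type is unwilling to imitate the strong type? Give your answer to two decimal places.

The weak type at t = 0 receives 244; imitating at t* yields 1465 − 101·t*².
Indifference: 244 = 1465 − 101·t*², so t*² = (1465 − 244) / 101 ≈ 12.0891.
t* = √12.0891 ≈ 3.48.

3.48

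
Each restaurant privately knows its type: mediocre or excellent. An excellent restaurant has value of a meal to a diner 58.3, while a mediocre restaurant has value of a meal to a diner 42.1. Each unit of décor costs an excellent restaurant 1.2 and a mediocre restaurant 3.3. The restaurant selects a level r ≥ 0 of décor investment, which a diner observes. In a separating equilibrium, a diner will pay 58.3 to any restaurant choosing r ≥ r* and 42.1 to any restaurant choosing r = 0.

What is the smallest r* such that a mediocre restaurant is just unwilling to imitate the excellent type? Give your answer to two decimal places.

A mediocre restaurant choosing r = 0 receives 42.1.
Imitating at r* instead would pay 58.3 at cost 3.3·r*, netting 58.3 − 3.3·r*.
Indifference: 42.1 = 58.3 − 3.3·r*, so r* = (58.3 − 42.1) / 3.3 ≈ 4.91.
At r* the mediocre type's incentive constraint just binds; the excellent type strictly prefers r* since its per-unit cost is lower.

4.91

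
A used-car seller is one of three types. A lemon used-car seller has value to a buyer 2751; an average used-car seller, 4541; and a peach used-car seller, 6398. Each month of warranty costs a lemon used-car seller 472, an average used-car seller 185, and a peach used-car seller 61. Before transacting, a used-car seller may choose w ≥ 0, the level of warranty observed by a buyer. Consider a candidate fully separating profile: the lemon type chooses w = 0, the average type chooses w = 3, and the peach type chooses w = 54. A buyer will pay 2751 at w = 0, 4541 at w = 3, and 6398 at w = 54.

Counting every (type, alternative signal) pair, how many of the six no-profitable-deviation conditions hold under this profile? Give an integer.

Lemon (own payoff 2751): to w=3 gives 4541 − 472×3 = 3125 → profitable ✗; to w=54 gives 6398 − 472×54 = -19090 → no gain ✓.
Average (own payoff 4541 − 185×3 = 3986): to w=0 gives 2751 → no gain ✓; to w=54 gives 6398 − 185×54 = -3592 → no gain ✓.
Peach (own payoff 6398 − 61×54 = 3104): to w=0 gives 2751 → no gain ✓; to w=3 gives 4541 − 61×3 = 4358 → profitable ✗.
4 of the 6 constraints hold; not an equilibrium.

4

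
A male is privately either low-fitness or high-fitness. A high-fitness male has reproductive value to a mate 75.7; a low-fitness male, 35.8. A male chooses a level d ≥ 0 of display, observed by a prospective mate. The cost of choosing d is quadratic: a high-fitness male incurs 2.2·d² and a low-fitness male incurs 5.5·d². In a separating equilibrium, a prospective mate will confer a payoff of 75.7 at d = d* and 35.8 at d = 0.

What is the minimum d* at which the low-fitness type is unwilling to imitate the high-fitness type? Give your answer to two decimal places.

2.69

The low-fitness type at d = 0 receives 35.8; imitating at d* yields 75.7 − 5.5·d*².
Indifference: 35.8 = 75.7 − 5.5·d*², so d*² = (75.7 − 35.8) / 5.5 ≈ 7.2545.
d* = √7.2545 ≈ 2.69.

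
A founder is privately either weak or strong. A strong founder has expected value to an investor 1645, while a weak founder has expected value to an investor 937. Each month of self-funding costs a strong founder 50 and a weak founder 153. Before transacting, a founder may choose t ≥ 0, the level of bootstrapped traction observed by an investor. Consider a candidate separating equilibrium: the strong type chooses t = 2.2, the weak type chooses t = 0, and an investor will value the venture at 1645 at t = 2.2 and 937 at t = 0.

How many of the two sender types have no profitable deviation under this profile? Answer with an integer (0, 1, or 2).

1

Strong type: signal → 1645 − 50 × 2.2 = 1535; deviate to 0 → 937. IC holds (1535 ≥ 937).
Weak type: stay at 0 → 937; mimic → 1645 − 153 × 2.2 = 1308.4. IC fails (937 < 1308.4).
1 of 2 constraints hold, so this profile is not an equilibrium.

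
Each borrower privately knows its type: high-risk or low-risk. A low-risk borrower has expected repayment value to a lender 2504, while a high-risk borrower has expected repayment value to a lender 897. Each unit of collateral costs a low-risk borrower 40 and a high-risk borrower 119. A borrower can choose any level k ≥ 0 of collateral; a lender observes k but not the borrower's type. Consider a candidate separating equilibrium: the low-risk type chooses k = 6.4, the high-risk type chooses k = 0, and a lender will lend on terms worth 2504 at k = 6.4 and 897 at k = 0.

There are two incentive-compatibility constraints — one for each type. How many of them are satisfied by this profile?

Low-risk type: signal → 2504 − 40 × 6.4 = 2248; deviate to 0 → 897. IC holds (2248 ≥ 897).
High-risk type: stay at 0 → 897; mimic → 2504 − 119 × 6.4 = 1742.4. IC fails (897 < 1742.4).
1 of 2 constraints hold, so this profile is not an equilibrium.

1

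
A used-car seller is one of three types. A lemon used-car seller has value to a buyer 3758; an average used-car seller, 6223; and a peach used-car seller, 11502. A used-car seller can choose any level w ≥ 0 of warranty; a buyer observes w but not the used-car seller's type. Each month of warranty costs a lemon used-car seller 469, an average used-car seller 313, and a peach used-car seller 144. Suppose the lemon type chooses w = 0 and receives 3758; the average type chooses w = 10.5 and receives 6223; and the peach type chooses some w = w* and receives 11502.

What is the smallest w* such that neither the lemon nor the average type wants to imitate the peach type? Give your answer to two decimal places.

Average type (on-path payoff 6223 − 313×10.5 = 2936.5) won't mimic when 2936.5 ≥ 11502 − 313·w*, i.e. w* ≥ 27.37.
Lemon type (on-path payoff 3758) won't mimic when 3758 ≥ 11502 − 469·w*, i.e. w* ≥ 16.51.
Both must hold, so w* = max(16.51, 27.37) = 27.37. The average type's constraint binds.

27.37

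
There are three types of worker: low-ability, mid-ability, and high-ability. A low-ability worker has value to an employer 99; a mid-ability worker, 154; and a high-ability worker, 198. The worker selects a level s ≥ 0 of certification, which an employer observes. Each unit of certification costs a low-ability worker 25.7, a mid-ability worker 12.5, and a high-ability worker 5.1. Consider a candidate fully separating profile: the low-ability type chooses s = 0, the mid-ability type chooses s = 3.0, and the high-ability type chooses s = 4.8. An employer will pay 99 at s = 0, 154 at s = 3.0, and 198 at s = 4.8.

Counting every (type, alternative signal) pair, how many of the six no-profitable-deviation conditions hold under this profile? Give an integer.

5

High-ability (own payoff 198 − 5.1×4.8 = 173.52): to s=0 gives 99 → no gain ✓; to s=3.0 gives 154 − 5.1×3.0 = 138.7 → no gain ✓.
Low-ability (own payoff 99): to s=3.0 gives 154 − 25.7×3.0 = 76.9 → no gain ✓; to s=4.8 gives 198 − 25.7×4.8 = 74.64 → no gain ✓.
Mid-ability (own payoff 154 − 12.5×3.0 = 116.5): to s=0 gives 99 → no gain ✓; to s=4.8 gives 198 − 12.5×4.8 = 138 → profitable ✗.
5 of the 6 constraints hold; not an equilibrium.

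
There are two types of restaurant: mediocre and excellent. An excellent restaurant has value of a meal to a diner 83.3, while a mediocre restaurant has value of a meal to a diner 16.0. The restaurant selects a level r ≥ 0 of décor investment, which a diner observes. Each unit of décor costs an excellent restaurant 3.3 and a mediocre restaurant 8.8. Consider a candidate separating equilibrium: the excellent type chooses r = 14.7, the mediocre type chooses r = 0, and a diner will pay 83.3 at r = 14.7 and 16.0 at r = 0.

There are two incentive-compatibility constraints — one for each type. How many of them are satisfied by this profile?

2

Excellent type: signal → 83.3 − 3.3 × 14.7 = 34.79; deviate to 0 → 16.0. IC holds (34.79 ≥ 16.0).
Mediocre type: stay at 0 → 16.0; mimic → 83.3 − 8.8 × 14.7 = -46.06. IC holds (16.0 ≥ -46.06).
2 of 2 constraints hold, so this is a separating equilibrium.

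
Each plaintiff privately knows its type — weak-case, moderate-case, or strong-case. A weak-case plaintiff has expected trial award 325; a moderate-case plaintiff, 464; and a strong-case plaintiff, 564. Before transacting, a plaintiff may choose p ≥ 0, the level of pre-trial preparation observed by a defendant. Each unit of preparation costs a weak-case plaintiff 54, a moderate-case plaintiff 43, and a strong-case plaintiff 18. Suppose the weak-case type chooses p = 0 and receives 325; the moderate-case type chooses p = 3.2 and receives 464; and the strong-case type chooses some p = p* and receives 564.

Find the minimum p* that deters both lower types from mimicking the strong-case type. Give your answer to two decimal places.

Weak-case type (on-path payoff 325) won't mimic when 325 ≥ 564 − 54·p*, i.e. p* ≥ 4.43.
Moderate-case type (on-path payoff 464 − 43×3.2 = 326.4) won't mimic when 326.4 ≥ 564 − 43·p*, i.e. p* ≥ 5.53.
Both must hold, so p* = max(4.43, 5.53) = 5.53. The moderate-case type's constraint binds.

5.53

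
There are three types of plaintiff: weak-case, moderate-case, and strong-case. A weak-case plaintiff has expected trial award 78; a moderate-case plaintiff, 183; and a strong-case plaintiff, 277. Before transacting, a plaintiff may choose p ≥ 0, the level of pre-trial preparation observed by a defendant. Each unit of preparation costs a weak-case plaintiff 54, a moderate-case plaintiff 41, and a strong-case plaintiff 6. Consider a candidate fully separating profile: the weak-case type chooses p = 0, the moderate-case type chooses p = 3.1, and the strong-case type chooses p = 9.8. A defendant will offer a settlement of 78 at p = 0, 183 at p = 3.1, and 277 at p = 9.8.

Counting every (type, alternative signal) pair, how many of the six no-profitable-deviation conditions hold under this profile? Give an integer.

5

Moderate-case (own payoff 183 − 41×3.1 = 55.9): to p=0 gives 78 → profitable ✗; to p=9.8 gives 277 − 41×9.8 = -124.8 → no gain ✓.
Strong-case (own payoff 277 − 6×9.8 = 218.2): to p=0 gives 78 → no gain ✓; to p=3.1 gives 183 − 6×3.1 = 164.4 → no gain ✓.
Weak-case (own payoff 78): to p=3.1 gives 183 − 54×3.1 = 15.6 → no gain ✓; to p=9.8 gives 277 − 54×9.8 = -252.2 → no gain ✓.
5 of the 6 constraints hold; not an equilibrium.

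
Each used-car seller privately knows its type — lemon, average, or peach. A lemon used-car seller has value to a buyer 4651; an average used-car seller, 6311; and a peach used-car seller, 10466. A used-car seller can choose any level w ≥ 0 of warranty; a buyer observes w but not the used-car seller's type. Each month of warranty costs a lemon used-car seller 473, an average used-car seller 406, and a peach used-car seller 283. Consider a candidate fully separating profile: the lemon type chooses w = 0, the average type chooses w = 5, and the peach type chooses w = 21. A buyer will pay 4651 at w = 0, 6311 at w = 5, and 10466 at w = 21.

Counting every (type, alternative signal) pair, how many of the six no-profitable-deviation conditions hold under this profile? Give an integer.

3

Average (own payoff 6311 − 406×5 = 4281): to w=0 gives 4651 → profitable ✗; to w=21 gives 10466 − 406×21 = 1940 → no gain ✓.
Lemon (own payoff 4651): to w=5 gives 6311 − 473×5 = 3946 → no gain ✓; to w=21 gives 10466 − 473×21 = 533 → no gain ✓.
Peach (own payoff 10466 − 283×21 = 4523): to w=0 gives 4651 → profitable ✗; to w=5 gives 6311 − 283×5 = 4896 → profitable ✗.
3 of the 6 constraints hold; not an equilibrium.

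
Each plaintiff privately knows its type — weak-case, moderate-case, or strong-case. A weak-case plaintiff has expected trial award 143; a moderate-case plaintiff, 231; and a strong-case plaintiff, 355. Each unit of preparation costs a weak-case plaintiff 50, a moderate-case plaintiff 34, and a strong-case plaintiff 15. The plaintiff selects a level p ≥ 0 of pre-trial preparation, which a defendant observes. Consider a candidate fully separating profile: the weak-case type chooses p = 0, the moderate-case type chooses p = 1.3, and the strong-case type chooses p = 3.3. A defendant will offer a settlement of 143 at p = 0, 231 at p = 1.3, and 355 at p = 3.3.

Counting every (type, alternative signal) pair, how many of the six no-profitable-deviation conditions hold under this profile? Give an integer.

3

Weak-case (own payoff 143): to p=1.3 gives 231 − 50×1.3 = 166 → profitable ✗; to p=3.3 gives 355 − 50×3.3 = 190 → profitable ✗.
Moderate-case (own payoff 231 − 34×1.3 = 186.8): to p=0 gives 143 → no gain ✓; to p=3.3 gives 355 − 34×3.3 = 242.8 → profitable ✗.
Strong-case (own payoff 355 − 15×3.3 = 305.5): to p=0 gives 143 → no gain ✓; to p=1.3 gives 231 − 15×1.3 = 211.5 → no gain ✓.
3 of the 6 constraints hold; not an equilibrium.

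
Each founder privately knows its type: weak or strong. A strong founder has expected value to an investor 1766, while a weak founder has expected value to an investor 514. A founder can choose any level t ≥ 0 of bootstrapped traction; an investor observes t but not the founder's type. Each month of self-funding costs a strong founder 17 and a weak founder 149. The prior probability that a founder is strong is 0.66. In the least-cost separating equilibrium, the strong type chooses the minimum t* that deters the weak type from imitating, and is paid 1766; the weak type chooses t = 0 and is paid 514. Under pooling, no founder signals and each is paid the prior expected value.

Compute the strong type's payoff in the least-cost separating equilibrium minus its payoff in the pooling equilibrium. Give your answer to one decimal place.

282.8

Least-cost separating signal: t* solves 514 = 1766 − 149·t*, so t* = (1766 − 514)/149 ≈ 8.4027.
Strong type's separating payoff: 1766 − 17 × t* = 1766 − 17 × (1766 − 514)/149 = 1766 − 21284/149 ≈ 1623.154.
Pooling payoff: 0.66 × 1766 + 0.34 × 514 = 1340.32.
Difference: 1623.154 − 1340.32 = 282.834, i.e. 282.8 to one decimal place.
The strong type prefers to separate.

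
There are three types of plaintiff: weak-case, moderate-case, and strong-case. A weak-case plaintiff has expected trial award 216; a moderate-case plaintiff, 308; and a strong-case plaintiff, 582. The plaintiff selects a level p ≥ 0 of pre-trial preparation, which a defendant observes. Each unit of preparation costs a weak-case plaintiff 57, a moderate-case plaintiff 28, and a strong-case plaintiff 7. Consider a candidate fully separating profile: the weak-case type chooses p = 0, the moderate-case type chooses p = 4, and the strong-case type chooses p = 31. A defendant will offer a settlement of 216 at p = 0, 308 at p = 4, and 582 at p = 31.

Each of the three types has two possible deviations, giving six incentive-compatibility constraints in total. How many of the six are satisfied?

5

Weak-case (own payoff 216): to p=4 gives 308 − 57×4 = 80 → no gain ✓; to p=31 gives 582 − 57×31 = -1185 → no gain ✓.
Moderate-case (own payoff 308 − 28×4 = 196): to p=0 gives 216 → profitable ✗; to p=31 gives 582 − 28×31 = -286 → no gain ✓.
Strong-case (own payoff 582 − 7×31 = 365): to p=0 gives 216 → no gain ✓; to p=4 gives 308 − 7×4 = 280 → no gain ✓.
5 of the 6 constraints hold; not an equilibrium.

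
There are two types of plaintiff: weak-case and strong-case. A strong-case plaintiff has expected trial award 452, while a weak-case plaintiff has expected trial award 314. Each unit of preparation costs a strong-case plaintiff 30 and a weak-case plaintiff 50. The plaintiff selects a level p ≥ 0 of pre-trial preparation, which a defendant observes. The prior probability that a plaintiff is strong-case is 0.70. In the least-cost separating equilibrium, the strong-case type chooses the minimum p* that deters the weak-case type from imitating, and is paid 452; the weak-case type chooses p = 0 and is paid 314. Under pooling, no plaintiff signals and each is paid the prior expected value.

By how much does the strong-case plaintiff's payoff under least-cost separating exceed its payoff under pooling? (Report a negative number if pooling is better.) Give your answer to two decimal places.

-41.40

Least-cost separating signal: p* solves 314 = 452 − 50·p*, so p* = (452 − 314)/50 = 2.76.
Strong-case type's separating payoff: 452 − 30 × p* = 452 − 30 × (452 − 314)/50 = 452 − 4140/50 = 369.2.
Pooling payoff: 0.70 × 452 + 0.30 × 314 = 410.6.
Difference: 369.2 − 410.6 = -41.40.
The strong-case type would prefer the pooling outcome.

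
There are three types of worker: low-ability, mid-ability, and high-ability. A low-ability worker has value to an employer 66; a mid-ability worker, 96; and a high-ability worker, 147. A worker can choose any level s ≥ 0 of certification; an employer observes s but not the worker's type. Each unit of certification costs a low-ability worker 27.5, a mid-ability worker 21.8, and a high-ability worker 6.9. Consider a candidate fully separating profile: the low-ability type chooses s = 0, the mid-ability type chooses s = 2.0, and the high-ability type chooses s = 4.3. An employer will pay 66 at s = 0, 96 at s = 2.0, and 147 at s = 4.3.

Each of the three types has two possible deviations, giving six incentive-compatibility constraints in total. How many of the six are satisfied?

4

High-ability (own payoff 147 − 6.9×4.3 = 117.33): to s=0 gives 66 → no gain ✓; to s=2.0 gives 96 − 6.9×2.0 = 82.2 → no gain ✓.
Mid-ability (own payoff 96 − 21.8×2.0 = 52.4): to s=0 gives 66 → profitable ✗; to s=4.3 gives 147 − 21.8×4.3 = 53.26 → profitable ✗.
Low-ability (own payoff 66): to s=2.0 gives 96 − 27.5×2.0 = 41 → no gain ✓; to s=4.3 gives 147 − 27.5×4.3 = 28.75 → no gain ✓.
4 of the 6 constraints hold; not an equilibrium.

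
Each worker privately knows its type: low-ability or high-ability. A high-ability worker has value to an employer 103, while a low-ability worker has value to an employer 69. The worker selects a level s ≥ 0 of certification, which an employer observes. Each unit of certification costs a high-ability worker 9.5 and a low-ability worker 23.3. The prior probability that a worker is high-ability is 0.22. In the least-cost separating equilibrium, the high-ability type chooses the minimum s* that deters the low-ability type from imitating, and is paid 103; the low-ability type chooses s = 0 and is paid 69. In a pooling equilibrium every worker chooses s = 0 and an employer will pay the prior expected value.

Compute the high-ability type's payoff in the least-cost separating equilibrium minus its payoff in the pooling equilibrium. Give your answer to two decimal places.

12.66

Least-cost separating signal: s* solves 69 = 103 − 23.3·s*, so s* = (103 − 69)/23.3 ≈ 1.4592.
High-ability type's separating payoff: 103 − 9.5 × s* = 103 − 9.5 × (103 − 69)/23.3 = 103 − 323/23.3 ≈ 89.1373.
Pooling payoff: 0.22 × 103 + 0.78 × 69 = 76.48.
Difference: 89.1373 − 76.48 = 12.6573, i.e. 12.66 to two decimal places.
The high-ability type prefers to separate.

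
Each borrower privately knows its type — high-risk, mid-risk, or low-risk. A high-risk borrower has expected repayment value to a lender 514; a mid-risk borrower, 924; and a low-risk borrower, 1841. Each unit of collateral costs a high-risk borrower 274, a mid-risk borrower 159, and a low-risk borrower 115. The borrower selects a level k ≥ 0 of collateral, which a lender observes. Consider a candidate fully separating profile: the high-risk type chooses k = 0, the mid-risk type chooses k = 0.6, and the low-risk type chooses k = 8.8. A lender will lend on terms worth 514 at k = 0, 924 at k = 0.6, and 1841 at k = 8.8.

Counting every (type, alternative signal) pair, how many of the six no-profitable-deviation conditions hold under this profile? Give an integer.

Mid-risk (own payoff 924 − 159×0.6 = 828.6): to k=0 gives 514 → no gain ✓; to k=8.8 gives 1841 − 159×8.8 = 441.8 → no gain ✓.
Low-risk (own payoff 1841 − 115×8.8 = 829): to k=0 gives 514 → no gain ✓; to k=0.6 gives 924 − 115×0.6 = 855 → profitable ✗.
High-risk (own payoff 514): to k=0.6 gives 924 − 274×0.6 = 759.6 → profitable ✗; to k=8.8 gives 1841 − 274×8.8 = -570.2 → no gain ✓.
4 of the 6 constraints hold; not an equilibrium.

4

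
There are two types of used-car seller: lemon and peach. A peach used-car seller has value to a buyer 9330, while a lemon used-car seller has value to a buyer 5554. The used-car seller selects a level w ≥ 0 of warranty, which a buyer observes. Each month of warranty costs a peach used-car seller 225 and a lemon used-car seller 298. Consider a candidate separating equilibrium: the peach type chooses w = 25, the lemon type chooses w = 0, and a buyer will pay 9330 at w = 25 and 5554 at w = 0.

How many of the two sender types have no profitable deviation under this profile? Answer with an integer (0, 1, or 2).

1

Peach type: signal → 9330 − 225 × 25 = 3705; deviate to 0 → 5554. IC fails (3705 < 5554).
Lemon type: stay at 0 → 5554; mimic → 9330 − 298 × 25 = 1880. IC holds (5554 ≥ 1880).
1 of 2 constraints hold, so this profile is not an equilibrium.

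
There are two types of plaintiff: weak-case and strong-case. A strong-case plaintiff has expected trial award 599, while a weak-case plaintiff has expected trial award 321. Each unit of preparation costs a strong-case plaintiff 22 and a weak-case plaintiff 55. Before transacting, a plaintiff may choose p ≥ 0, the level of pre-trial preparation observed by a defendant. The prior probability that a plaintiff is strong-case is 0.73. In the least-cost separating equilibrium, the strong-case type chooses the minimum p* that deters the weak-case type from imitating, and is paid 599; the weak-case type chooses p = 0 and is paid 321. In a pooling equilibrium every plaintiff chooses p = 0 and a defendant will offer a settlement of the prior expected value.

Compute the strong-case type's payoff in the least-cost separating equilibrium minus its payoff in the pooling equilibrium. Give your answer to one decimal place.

Least-cost separating signal: p* solves 321 = 599 − 55·p*, so p* = (599 − 321)/55 ≈ 5.0545.
Strong-case type's separating payoff: 599 − 22 × p* = 599 − 22 × (599 − 321)/55 = 599 − 6116/55 = 487.8.
Pooling payoff: 0.73 × 599 + 0.27 × 321 = 523.94.
Difference: 487.8 − 523.94 = -36.14, i.e. -36.1 to one decimal place.
The strong-case type would prefer the pooling outcome.

-36.1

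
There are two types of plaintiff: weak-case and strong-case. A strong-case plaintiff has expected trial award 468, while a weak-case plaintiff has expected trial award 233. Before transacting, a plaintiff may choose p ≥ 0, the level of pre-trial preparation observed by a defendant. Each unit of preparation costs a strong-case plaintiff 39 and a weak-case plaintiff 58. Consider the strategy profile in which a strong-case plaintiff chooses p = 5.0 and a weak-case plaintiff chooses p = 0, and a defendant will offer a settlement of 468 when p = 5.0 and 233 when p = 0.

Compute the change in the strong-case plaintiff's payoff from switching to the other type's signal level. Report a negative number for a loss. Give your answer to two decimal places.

Playing p = 5.0 the strong-case plaintiff receives 468 − 39 × 5.0 = 273.
Deviating to p = 0 yields 233 instead.
Gain from deviating: 233 − 273 = -40.00.
The gain is negative, so the strong-case type's incentive-compatibility constraint is satisfied.

-40.00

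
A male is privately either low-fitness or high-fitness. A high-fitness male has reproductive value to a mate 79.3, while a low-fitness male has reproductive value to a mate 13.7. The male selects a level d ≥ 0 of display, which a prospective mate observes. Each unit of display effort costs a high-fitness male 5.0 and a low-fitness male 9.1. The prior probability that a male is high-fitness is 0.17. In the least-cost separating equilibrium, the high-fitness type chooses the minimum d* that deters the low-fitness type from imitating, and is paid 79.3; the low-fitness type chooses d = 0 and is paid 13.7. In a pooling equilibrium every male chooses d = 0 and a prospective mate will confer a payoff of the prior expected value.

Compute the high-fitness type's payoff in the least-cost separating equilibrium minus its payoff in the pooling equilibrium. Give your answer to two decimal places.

18.40

Least-cost separating signal: d* solves 13.7 = 79.3 − 9.1·d*, so d* = (79.3 − 13.7)/9.1 ≈ 7.2088.
High-fitness type's separating payoff: 79.3 − 5.0 × d* = 79.3 − 5.0 × (79.3 − 13.7)/9.1 = 79.3 − 328/9.1 ≈ 43.2560.
Pooling payoff: 0.17 × 79.3 + 0.83 × 13.7 = 24.852.
Difference: 43.2560 − 24.852 = 18.404, i.e. 18.40 to two decimal places.
The high-fitness type prefers to separate.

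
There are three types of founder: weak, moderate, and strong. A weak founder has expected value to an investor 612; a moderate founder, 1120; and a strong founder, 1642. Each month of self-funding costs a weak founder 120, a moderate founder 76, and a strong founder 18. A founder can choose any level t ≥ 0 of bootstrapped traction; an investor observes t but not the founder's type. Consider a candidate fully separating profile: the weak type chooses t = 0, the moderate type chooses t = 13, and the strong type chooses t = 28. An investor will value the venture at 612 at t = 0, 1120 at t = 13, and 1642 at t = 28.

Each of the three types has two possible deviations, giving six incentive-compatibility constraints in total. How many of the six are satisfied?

5

Strong (own payoff 1642 − 18×28 = 1138): to t=0 gives 612 → no gain ✓; to t=13 gives 1120 − 18×13 = 886 → no gain ✓.
Weak (own payoff 612): to t=13 gives 1120 − 120×13 = -440 → no gain ✓; to t=28 gives 1642 − 120×28 = -1718 → no gain ✓.
Moderate (own payoff 1120 − 76×13 = 132): to t=0 gives 612 → profitable ✗; to t=28 gives 1642 − 76×28 = -486 → no gain ✓.
5 of the 6 constraints hold; not an equilibrium.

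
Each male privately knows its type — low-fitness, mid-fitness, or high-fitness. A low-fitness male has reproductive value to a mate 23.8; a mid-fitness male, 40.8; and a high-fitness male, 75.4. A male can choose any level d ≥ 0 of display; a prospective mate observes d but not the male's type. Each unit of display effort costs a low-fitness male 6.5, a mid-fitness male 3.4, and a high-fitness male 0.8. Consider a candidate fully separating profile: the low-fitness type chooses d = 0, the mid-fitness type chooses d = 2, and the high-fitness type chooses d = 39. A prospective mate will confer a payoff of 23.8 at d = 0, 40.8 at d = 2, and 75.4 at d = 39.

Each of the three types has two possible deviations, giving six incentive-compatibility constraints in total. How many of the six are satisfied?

Low-fitness (own payoff 23.8): to d=2 gives 40.8 − 6.5×2 = 27.8 → profitable ✗; to d=39 gives 75.4 − 6.5×39 = -178.1 → no gain ✓.
High-fitness (own payoff 75.4 − 0.8×39 = 44.2): to d=0 gives 23.8 → no gain ✓; to d=2 gives 40.8 − 0.8×2 = 39.2 → no gain ✓.
Mid-fitness (own payoff 40.8 − 3.4×2 = 34): to d=0 gives 23.8 → no gain ✓; to d=39 gives 75.4 − 3.4×39 = -57.2 → no gain ✓.
5 of the 6 constraints hold; not an equilibrium.

5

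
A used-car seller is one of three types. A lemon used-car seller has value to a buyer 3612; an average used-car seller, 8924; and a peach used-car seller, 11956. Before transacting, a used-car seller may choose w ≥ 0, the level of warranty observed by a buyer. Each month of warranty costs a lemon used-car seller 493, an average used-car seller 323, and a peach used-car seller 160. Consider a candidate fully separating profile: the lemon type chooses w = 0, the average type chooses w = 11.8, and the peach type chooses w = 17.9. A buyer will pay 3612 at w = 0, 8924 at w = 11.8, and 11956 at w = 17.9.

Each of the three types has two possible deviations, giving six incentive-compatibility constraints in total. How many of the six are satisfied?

5

Peach (own payoff 11956 − 160×17.9 = 9092): to w=0 gives 3612 → no gain ✓; to w=11.8 gives 8924 − 160×11.8 = 7036 → no gain ✓.
Average (own payoff 8924 − 323×11.8 = 5112.6): to w=0 gives 3612 → no gain ✓; to w=17.9 gives 11956 − 323×17.9 = 6174.3 → profitable ✗.
Lemon (own payoff 3612): to w=11.8 gives 8924 − 493×11.8 = 3106.6 → no gain ✓; to w=17.9 gives 11956 − 493×17.9 = 3131.3 → no gain ✓.
5 of the 6 constraints hold; not an equilibrium.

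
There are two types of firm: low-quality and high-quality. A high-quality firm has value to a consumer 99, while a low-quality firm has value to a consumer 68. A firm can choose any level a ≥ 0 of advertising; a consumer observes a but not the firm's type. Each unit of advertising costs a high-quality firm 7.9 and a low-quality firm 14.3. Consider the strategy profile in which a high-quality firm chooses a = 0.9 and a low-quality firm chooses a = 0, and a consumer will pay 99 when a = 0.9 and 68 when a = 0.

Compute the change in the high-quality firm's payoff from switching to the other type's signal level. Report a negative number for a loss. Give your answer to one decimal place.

Playing a = 0.9 the high-quality firm receives 99 − 7.9 × 0.9 = 91.89.
Deviating to a = 0 yields 68 instead.
Gain from deviating: 68 − 91.89 = -23.89, i.e. -23.9 to one decimal place.
The gain is negative, so the high-quality type's incentive-compatibility constraint is satisfied.

-23.9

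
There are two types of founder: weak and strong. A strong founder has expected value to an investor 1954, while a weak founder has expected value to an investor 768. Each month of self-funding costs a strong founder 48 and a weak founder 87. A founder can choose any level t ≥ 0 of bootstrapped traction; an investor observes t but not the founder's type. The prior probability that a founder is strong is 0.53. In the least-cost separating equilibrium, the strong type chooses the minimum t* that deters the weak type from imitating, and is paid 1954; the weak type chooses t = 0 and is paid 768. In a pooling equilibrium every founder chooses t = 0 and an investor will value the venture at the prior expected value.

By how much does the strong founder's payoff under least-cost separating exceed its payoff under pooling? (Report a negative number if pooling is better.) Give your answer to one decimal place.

-96.9

Least-cost separating signal: t* solves 768 = 1954 − 87·t*, so t* = (1954 − 768)/87 ≈ 13.6322.
Strong type's separating payoff: 1954 − 48 × t* = 1954 − 48 × (1954 − 768)/87 = 1954 − 56928/87 ≈ 1299.655.
Pooling payoff: 0.53 × 1954 + 0.47 × 768 = 1396.58.
Difference: 1299.655 − 1396.58 = -96.925, i.e. -96.9 to one decimal place.
The strong type would prefer the pooling outcome.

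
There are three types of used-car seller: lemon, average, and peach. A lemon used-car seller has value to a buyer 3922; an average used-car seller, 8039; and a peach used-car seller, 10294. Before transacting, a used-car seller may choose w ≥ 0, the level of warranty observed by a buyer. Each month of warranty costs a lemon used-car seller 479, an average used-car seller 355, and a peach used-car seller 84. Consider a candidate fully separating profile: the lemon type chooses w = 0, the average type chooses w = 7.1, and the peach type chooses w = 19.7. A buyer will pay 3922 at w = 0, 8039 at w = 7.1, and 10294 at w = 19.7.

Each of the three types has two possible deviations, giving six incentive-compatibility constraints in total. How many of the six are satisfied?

5

Lemon (own payoff 3922): to w=7.1 gives 8039 − 479×7.1 = 4638.1 → profitable ✗; to w=19.7 gives 10294 − 479×19.7 = 857.7 → no gain ✓.
Peach (own payoff 10294 − 84×19.7 = 8639.2): to w=0 gives 3922 → no gain ✓; to w=7.1 gives 8039 − 84×7.1 = 7442.6 → no gain ✓.
Average (own payoff 8039 − 355×7.1 = 5518.5): to w=0 gives 3922 → no gain ✓; to w=19.7 gives 10294 − 355×19.7 = 3300.5 → no gain ✓.
5 of the 6 constraints hold; not an equilibrium.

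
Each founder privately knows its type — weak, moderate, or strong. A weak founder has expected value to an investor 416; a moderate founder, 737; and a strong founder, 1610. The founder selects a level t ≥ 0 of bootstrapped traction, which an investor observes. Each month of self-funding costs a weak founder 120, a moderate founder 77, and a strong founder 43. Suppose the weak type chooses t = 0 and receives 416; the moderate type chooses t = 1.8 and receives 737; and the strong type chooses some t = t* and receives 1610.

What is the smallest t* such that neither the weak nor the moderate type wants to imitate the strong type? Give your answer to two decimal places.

Weak type (on-path payoff 416) won't mimic when 416 ≥ 1610 − 120·t*, i.e. t* ≥ 9.95.
Moderate type (on-path payoff 737 − 77×1.8 = 598.4) won't mimic when 598.4 ≥ 1610 − 77·t*, i.e. t* ≥ 13.14.
Both must hold, so t* = max(9.95, 13.14) = 13.14. The moderate type's constraint binds.

13.14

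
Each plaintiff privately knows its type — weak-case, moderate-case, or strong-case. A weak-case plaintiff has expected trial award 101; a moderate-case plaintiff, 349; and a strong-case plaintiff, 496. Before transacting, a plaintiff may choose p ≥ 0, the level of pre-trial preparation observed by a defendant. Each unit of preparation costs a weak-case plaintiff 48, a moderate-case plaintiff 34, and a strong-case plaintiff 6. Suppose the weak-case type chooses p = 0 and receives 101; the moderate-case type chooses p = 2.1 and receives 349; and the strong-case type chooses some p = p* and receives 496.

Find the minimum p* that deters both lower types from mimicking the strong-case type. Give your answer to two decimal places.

Weak-case type (on-path payoff 101) won't mimic when 101 ≥ 496 − 48·p*, i.e. p* ≥ 8.23.
Moderate-case type (on-path payoff 349 − 34×2.1 = 277.6) won't mimic when 277.6 ≥ 496 − 34·p*, i.e. p* ≥ 6.42.
Both must hold, so p* = max(8.23, 6.42) = 8.23. The weak-case type's constraint binds.

8.23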